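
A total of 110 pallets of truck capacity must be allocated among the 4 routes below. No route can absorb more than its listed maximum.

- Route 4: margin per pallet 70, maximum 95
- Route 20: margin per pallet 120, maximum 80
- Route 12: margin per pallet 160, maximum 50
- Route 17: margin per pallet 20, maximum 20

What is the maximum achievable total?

Highest margin per pallet first: Route 12 160 > Route 20 120 > Route 4 70 > Route 17 20.
Route 12 takes 50 to reach its cap of 50 — 60 left.
Route 20 has room for 80 but only 60 remain, so it gets 60.
Total = 120×60 + 160×50 = 15200.

15200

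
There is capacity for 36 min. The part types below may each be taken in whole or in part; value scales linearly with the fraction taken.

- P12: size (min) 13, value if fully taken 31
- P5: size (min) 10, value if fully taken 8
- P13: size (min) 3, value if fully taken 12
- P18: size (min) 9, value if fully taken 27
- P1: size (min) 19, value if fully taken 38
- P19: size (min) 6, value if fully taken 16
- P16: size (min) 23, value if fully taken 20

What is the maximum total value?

Rank by value-to-size ratio: P13 12/3≈4, P18 27/9≈3, P19 16/6≈2.67, P12 31/13≈2.38, P1 38/19≈2, P16 20/23≈0.87, P5 8/10≈0.8.
All 3 min of P13 fit (value 12) → 33 remain.
Take all of P18 (9 min, value 27) → 24 min left.
Take all of P19 (6 min, value 16) → 18 min left.
P12: take in full, 13 min for value 31 → 5 left.
Only 5 min remain; take 5/19 of P1 for value 38×5/19 = 10.
Total value = 96.

96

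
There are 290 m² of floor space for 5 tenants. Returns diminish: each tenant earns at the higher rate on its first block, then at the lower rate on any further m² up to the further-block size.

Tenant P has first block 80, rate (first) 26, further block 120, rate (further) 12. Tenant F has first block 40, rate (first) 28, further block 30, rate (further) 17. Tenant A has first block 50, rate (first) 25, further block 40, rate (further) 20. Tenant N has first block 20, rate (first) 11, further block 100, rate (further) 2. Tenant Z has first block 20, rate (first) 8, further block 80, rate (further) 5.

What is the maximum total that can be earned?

Treat each block as its own option and order by rate: Tenant F/first 28 > Tenant P/first 26 > Tenant A/first 25 > Tenant A/second 20 > Tenant F/second 17 > Tenant P/second 12 > Tenant N/first 11 > Tenant Z/first 8 > Tenant Z/second 5 > Tenant N/second 2.
Fill Tenant F first block (40 at 28) ; 250 left.
Tenant P/first (26): +80 ; 170 left.
Tenant A first at 25: fill all 50 ; 120 left.
Tenant A/second (20): +40 ; 80 left.
Tenant F second at 17: fill all 30 ; 50 left.
Tenant P second at 12: only 50 left, fill 50.
Total = 28×40 + 26×80 + 25×50 + 20×40 + 17×30 + 12×50 = 6360.

6360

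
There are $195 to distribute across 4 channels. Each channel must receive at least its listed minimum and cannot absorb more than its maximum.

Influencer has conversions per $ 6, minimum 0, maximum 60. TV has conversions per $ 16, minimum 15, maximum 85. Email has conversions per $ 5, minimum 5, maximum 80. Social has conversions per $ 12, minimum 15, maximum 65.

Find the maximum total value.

2405

Meeting every minimum uses 0+15+5+15 = 35 $, leaving 160.
Highest conversions per $ first: TV 16 > Social 12 > Influencer 6 > Email 5.
Give TV 70 more to hit its cap of 85 ; 90 left.
Social: +50 to 65 (cap) ; 40 left.
Influencer: +40 (room for 60) → 40. Pool exhausted.
Total = 6×40 + 16×85 + 5×5 + 12×65 = 2405.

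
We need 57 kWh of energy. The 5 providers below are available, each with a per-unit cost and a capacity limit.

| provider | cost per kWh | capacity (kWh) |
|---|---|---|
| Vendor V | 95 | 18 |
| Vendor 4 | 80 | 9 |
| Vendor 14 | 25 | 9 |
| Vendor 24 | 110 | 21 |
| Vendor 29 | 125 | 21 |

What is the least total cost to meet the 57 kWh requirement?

4965

Cheapest first:
Take 9 from Vendor 14 at 25 — need 48 more.
Vendor 4 (80): use full 9 — 39 kWh to go.
Vendor V at 95: take all 18 kWh — 21 still needed.
Vendor 24 (110): use full 21 — 0 kWh to go.
Vendor 29: unused.
Cost = 9×25 + 9×80 + 18×95 + 21×110 = 4965.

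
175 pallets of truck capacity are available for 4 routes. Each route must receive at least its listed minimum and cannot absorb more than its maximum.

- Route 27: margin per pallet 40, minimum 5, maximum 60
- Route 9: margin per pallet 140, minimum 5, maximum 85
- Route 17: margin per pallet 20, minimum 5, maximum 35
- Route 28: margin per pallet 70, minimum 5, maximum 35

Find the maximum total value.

16450

Meeting every minimum uses 5+5+5+5 = 20 pallets, leaving 155.
Order the routes by margin per pallet: Route 9 140 > Route 28 70 > Route 27 40 > Route 17 20.
Route 9 takes 80 more to reach its cap of 85 ; 75 left.
Route 28 takes 30 more to reach its cap of 35 ; 45 left.
Route 27: +45 (room for 55) → 50. Pool exhausted.
Total = 40×50 + 140×85 + 20×5 + 70×35 = 16450.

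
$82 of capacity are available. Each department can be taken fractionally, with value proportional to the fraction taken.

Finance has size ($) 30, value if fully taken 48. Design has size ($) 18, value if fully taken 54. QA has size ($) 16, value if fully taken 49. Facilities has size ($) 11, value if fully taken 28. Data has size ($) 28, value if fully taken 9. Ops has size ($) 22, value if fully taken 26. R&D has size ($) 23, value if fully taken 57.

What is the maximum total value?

Rank by value-to-size ratio: QA 49/16≈3.06, Design 54/18≈3, Facilities 28/11≈2.55, R&D 57/23≈2.48, Finance 48/30≈1.6, Ops 26/22≈1.18, Data 9/28≈0.321.
Take all of QA (16 $, value 49) ; 66 $ left.
All 18 $ of Design fit (value 54) ; 48 remain.
Take all of Facilities (11 $, value 28) ; 37 $ left.
R&D: take in full, 23 $ for value 57 ; 14 left.
Only 14 $ remain; take 14/30 of Finance for value 48×14/30 = 22.4.
Total value = 210.4.

210.4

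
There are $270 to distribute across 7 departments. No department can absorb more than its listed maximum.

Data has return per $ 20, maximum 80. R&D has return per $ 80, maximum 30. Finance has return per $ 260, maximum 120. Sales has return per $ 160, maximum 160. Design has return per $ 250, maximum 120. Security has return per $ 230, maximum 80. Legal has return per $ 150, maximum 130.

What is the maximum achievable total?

68100

Highest return per $ first: Finance 260 > Design 250 > Security 230 > Sales 160 > Legal 150 > R&D 80 > Data 20.
Finance takes 120 to reach its cap of 120 → 150 left.
Give Design 120 to hit its cap of 120 → 30 left.
Security: +30 (room for 80) → 30. Pool exhausted.
Total = 260×120 + 250×120 + 230×30 = 68100.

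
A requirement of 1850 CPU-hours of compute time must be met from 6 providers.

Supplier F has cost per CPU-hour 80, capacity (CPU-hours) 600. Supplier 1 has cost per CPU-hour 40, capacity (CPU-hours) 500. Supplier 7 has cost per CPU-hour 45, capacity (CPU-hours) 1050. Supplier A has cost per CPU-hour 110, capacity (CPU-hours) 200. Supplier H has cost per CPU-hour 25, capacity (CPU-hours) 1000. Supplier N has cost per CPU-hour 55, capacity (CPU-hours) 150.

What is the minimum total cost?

Use providers in increasing cost order.
Supplier H (25): use full 1000 → 850 CPU-hours to go.
Take 500 from Supplier 1 at 40 → need 350 more.
Take 350 from Supplier 7 at 45 to finish.
Supplier N, Supplier F, Supplier A: unused.
Cost = 1000×25 + 500×40 + 350×45 = 60750.

60750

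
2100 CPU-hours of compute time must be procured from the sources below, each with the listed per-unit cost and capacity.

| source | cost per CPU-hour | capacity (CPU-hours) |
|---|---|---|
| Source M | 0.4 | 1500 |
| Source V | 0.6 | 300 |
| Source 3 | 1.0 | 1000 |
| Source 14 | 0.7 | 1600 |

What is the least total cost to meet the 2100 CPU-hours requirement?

990

Fill from the cheapest source first.
Take 1500 from Source M at 0.4 ; need 600 more.
Source V (0.6): use full 300 ; 300 CPU-hours to go.
Source 14 at 0.7: take 300 of its 1600 ; requirement met.
Source 3: unused.
Cost = 1500×0.4 + 300×0.6 + 300×0.7 = 990.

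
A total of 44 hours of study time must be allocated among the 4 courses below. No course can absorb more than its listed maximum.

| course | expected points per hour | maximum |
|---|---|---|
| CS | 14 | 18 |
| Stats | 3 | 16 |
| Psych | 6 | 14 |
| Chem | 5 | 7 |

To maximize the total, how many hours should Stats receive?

Highest expected points per hour first: CS 14 > Psych 6 > Chem 5 > Stats 3.
CS takes 18 to reach its cap of 18 → 26 left.
Psych takes 14 to reach its cap of 14 → 12 left.
Chem: +7 to 7 (cap) → 5 left.
Stats has room for 16 but only 5 remain, so it gets 5.

5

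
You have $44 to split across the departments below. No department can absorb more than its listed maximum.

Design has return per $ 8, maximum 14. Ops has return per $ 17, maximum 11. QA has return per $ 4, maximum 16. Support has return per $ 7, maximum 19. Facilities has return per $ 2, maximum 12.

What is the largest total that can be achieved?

432

Order the departments by return per $: Ops 17 > Design 8 > Support 7 > QA 4 > Facilities 2.
Ops: +11 to 11 (cap) → 33 left.
Design: +14 to 14 (cap) → 19 left.
Support: +19 to 19 (cap) → 0 left.
Total = 8×14 + 17×11 + 7×19 = 432.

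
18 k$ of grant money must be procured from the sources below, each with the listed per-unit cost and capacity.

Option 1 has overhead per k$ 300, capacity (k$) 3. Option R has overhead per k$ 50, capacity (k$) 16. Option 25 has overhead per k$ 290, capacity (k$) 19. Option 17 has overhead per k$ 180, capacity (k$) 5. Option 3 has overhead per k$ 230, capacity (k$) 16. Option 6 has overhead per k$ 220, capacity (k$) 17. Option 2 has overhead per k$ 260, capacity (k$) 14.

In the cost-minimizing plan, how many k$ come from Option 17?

2

Use sources in increasing cost order.
Option R (50): use full 16 ; 2 k$ to go.
Take 2 from Option 17 at 180 to finish.
Option 6, Option 3, Option 2, Option 25, Option 1: unused.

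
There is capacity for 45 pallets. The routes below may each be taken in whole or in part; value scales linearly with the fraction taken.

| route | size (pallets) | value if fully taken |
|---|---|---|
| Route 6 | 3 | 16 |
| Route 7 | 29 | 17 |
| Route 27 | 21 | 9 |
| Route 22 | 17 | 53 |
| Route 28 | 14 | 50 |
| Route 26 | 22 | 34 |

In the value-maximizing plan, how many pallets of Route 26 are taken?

11

Best value per unit of size first: Route 6 16/3≈5.33, Route 28 50/14≈3.57, Route 22 53/17≈3.12, Route 26 34/22≈1.55, Route 7 17/29≈0.586, Route 27 9/21≈0.429.
All 3 pallets of Route 6 fit (value 16) ; 42 remain.
Route 28: take in full, 14 pallets for value 50 ; 28 left.
Route 22: take in full, 17 pallets for value 53 ; 11 left.
Fill the last 11 pallets with part of Route 26: 11/22 of it earns 17.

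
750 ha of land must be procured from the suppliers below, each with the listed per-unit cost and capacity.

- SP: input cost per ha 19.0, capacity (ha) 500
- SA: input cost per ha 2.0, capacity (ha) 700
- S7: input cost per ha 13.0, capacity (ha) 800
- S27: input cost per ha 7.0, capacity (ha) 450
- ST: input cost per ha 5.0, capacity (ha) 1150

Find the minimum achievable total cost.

Cheapest first:
Take 700 from SA at 2.0 — need 50 more.
Take 50 from ST at 5.0 to finish.
S27, S7, SP: unused.
Cost = 700×2.0 + 50×5.0 = 1650.

1650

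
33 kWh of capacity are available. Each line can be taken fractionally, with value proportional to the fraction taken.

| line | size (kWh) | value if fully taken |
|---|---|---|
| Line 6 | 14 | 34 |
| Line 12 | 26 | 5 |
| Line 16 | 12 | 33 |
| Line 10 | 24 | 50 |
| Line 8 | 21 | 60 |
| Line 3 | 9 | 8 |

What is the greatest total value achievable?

Sort by value density: Line 8 60/21≈2.86, Line 16 33/12≈2.75, Line 6 34/14≈2.43, Line 10 50/24≈2.08, Line 3 8/9≈0.889, Line 12 5/26≈0.192.
Take all of Line 8 (21 kWh, value 60) ; 12 kWh left.
Line 16: take in full, 12 kWh for value 33 ; 0 left.
Total value = 93.

93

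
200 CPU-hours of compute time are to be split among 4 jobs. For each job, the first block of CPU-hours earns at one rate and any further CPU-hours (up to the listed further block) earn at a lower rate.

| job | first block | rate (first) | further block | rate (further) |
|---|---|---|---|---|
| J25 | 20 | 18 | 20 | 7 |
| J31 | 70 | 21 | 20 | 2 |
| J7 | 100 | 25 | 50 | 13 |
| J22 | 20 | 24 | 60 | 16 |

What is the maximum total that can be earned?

Rank every tier by rate: J7/tier1 25 > J22/tier1 24 > J31/tier1 21 > J25/tier1 18 > J22/tier2 16 > J7/tier2 13 > J25/tier2 7 > J31/tier2 2.
Fill J7 tier1 block (100 at 25) — 100 left.
J22/tier1 (24): +20 — 80 left.
J31 tier1 at 21: fill all 70 — 10 left.
10 remain; put them into J25 tier1 at 18.
Total = 25×100 + 24×20 + 21×70 + 18×10 = 4630.

4630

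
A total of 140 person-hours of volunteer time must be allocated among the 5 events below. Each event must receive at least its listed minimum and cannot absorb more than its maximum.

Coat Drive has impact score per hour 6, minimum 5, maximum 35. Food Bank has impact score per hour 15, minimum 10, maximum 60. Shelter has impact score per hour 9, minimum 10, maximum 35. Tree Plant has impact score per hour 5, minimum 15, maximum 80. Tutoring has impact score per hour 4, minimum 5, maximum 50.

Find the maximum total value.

Meeting every minimum uses 5+10+10+15+5 = 45 person-hours, leaving 95.
Order the events by impact score per hour: Food Bank 15 > Shelter 9 > Coat Drive 6 > Tree Plant 5 > Tutoring 4.
Food Bank: +50 to 60 (cap) ; 45 left.
Shelter takes 25 more to reach its cap of 35 ; 20 left.
Only 20 left; Coat Drive takes them to reach 25.
Total = 6×25 + 15×60 + 9×35 + 5×15 + 4×5 = 1460.

1460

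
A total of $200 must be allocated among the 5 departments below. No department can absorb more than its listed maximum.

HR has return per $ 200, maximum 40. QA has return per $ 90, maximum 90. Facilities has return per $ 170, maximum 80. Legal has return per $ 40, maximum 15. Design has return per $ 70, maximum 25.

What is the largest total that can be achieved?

Order the departments by return per $: HR 200 > Facilities 170 > QA 90 > Design 70 > Legal 40.
HR: +40 to 40 (cap) → 160 left.
Give Facilities 80 to hit its cap of 80 → 80 left.
QA: +80 (room for 90) → 80. Pool exhausted.
Total = 200×40 + 90×80 + 170×80 = 28800.

28800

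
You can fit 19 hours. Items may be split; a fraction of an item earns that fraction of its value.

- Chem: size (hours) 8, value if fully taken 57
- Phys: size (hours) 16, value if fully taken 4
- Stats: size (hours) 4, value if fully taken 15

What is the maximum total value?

Best value per unit of size first: Chem 57/8≈7.12, Stats 15/4≈3.75, Phys 4/16≈0.25.
Take all of Chem (8 hours, value 57) ; 11 hours left.
Stats: take in full, 4 hours for value 15 ; 7 left.
7 hours left: a 7/16 share of Phys gives 4×7/16 = 1.75.
Total value = 73.75.

73.75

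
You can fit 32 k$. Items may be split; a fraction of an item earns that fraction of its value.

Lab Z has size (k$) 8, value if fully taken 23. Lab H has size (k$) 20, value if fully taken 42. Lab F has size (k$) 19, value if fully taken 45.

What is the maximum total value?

Rank by value-to-size ratio: Lab Z 23/8≈2.88, Lab F 45/19≈2.37, Lab H 42/20≈2.1.
Lab Z: take in full, 8 k$ for value 23 ; 24 left.
Take all of Lab F (19 k$, value 45) ; 5 k$ left.
5 k$ left: a 5/20 share of Lab H gives 42×5/20 = 10.5.
Total value = 78.5.

78.5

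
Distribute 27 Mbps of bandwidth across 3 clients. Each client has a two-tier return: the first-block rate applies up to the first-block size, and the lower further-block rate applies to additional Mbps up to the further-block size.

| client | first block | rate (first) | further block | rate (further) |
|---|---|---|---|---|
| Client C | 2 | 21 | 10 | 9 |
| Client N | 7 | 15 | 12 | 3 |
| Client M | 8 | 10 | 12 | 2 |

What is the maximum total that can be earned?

317

Rank every tier by rate: Client C/T1 21 > Client N/T1 15 > Client M/T1 10 > Client C/T2 9 > Client N/T2 3 > Client M/T2 2.
Fill Client C T1 block (2 at 21) — 25 left.
Fill Client N T1 block (7 at 15) — 18 left.
Fill Client M T1 block (8 at 10) — 10 left.
Fill Client C T2 block (10 at 9) — 0 left.
Total = 21×2 + 15×7 + 10×8 + 9×10 = 317.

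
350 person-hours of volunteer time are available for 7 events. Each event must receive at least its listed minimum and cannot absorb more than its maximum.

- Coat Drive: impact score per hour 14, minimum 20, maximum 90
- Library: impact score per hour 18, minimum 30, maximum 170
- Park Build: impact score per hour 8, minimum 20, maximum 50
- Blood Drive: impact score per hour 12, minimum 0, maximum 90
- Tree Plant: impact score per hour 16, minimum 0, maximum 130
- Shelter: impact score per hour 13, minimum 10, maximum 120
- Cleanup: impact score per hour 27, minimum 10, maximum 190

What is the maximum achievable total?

7680

Meeting every minimum uses 20+30+20+0+0+10+10 = 90 person-hours, leaving 260.
Highest impact score per hour first: Cleanup 27 > Library 18 > Tree Plant 16 > Coat Drive 14 > Shelter 13 > Blood Drive 12 > Park Build 8.
Cleanup: +180 to 190 (cap) ; 80 left.
Library: +80 (room for 140) → 110. Pool exhausted.
Total = 14×20 + 18×110 + 8×20 + 13×10 + 27×190 = 7680.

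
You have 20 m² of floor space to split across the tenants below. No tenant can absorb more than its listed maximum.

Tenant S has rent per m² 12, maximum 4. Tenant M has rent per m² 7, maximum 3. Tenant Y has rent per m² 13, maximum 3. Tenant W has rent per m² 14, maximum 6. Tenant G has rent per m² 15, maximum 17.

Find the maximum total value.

Rank by rent per m²: Tenant G 15 > Tenant W 14 > Tenant Y 13 > Tenant S 12 > Tenant M 7.
Give Tenant G 17 to hit its cap of 17 → 3 left.
Tenant W: +3 (room for 6) → 3. Pool exhausted.
Total = 14×3 + 15×17 = 297.

297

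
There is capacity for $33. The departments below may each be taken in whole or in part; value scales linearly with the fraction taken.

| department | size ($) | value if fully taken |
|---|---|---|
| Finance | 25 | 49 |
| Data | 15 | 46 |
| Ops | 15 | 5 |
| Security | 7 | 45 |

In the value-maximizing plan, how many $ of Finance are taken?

Rank by value-to-size ratio: Security 45/7≈6.43, Data 46/15≈3.07, Finance 49/25≈1.96, Ops 5/15≈0.333.
Security: take in full, 7 $ for value 45 — 26 left.
Data: take in full, 15 $ for value 46 — 11 left.
Only 11 $ remain; take 11/25 of Finance for value 49×11/25 = 21.56.

11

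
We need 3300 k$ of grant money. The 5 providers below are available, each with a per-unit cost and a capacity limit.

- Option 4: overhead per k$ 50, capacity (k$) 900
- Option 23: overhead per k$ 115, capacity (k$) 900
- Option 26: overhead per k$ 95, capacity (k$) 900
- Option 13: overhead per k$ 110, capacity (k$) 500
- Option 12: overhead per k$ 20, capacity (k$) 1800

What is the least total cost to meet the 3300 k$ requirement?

Use providers in increasing cost order.
Take 1800 from Option 12 at 20 → need 1500 more.
Take 900 from Option 4 at 50 → need 600 more.
Option 26 at 95: take 600 of its 900 → requirement met.
Option 13, Option 23: unused.
Cost = 1800×20 + 900×50 + 600×95 = 138000.

138000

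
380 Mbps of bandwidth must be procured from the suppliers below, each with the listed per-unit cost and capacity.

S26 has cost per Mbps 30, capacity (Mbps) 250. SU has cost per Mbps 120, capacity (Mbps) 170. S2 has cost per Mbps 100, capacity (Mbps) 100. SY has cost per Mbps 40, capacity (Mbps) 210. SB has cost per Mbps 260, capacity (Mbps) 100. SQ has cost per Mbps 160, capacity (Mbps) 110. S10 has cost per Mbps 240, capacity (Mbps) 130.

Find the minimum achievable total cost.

12700

Fill from the cheapest supplier first.
Take 250 from S26 at 30 → need 130 more.
Take 130 from SY at 40 to finish.
S2, SU, SQ, S10, SB: unused.
Cost = 250×30 + 130×40 = 12700.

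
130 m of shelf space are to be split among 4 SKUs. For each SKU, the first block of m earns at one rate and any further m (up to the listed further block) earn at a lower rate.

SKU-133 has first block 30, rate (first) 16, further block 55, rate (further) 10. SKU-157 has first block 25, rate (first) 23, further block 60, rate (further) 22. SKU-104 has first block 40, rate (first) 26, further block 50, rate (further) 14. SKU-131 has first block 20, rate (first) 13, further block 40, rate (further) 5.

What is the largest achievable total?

Rank every tier by rate: SKU-104/first 26 > SKU-157/first 23 > SKU-157/second 22 > SKU-133/first 16 > SKU-104/second 14 > SKU-131/first 13 > SKU-133/second 10 > SKU-131/second 5.
SKU-104 first at 26: fill all 40 ; 90 left.
SKU-157/first (23): +25 ; 65 left.
SKU-157 second at 22: fill all 60 ; 5 left.
5 remain; put them into SKU-133 first at 16.
Total = 26×40 + 23×25 + 22×60 + 16×5 = 3015.

3015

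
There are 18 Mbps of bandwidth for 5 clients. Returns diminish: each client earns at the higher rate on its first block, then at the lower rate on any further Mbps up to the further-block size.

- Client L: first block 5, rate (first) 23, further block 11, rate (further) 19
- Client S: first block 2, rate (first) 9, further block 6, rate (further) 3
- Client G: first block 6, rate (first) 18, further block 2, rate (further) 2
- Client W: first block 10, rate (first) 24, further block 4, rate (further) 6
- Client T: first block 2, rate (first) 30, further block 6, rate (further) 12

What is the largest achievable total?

434

Treat each block as its own option and order by rate: Client T/first 30 > Client W/first 24 > Client L/first 23 > Client L/second 19 > Client G/first 18 > Client T/second 12 > Client S/first 9 > Client W/second 6 > Client S/second 3 > Client G/second 2.
Fill Client T first block (2 at 30) ; 16 left.
Client W first at 24: fill all 10 ; 6 left.
Fill Client L first block (5 at 23) ; 1 left.
Client L second at 19: only 1 left, fill 1.
Total = 30×2 + 24×10 + 23×5 + 19×1 = 434.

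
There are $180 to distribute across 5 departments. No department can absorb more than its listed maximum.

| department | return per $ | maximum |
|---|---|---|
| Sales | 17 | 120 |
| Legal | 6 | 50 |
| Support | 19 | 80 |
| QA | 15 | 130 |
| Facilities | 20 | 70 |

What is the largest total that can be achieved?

Rank by return per $: Facilities 20 > Support 19 > Sales 17 > QA 15 > Legal 6.
Give Facilities 70 to hit its cap of 70 ; 110 left.
Give Support 80 to hit its cap of 80 ; 30 left.
Sales: +30 (room for 120) → 30. Pool exhausted.
Total = 17×30 + 19×80 + 20×70 = 3430.

3430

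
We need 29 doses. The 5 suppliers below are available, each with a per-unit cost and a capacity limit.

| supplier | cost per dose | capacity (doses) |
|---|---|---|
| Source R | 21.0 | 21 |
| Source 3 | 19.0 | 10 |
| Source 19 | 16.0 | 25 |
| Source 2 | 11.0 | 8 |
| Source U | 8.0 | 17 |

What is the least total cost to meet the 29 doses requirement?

Cheapest first:
Source U (8.0): use full 17 — 12 doses to go.
Source 2 (11.0): use full 8 — 4 doses to go.
Source 19 (16.0): take the remaining 4 — done.
Source 3, Source R: unused.
Cost = 17×8.0 + 8×11.0 + 4×16.0 = 288.

288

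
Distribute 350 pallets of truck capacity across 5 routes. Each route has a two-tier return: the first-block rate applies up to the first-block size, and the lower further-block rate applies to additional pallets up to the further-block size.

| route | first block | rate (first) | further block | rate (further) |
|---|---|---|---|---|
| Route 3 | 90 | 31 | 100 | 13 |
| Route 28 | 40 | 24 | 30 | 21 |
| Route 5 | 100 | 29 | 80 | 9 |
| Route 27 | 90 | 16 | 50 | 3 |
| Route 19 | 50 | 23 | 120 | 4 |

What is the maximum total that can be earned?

9070

Rank every tier by rate: Route 3/T1 31 > Route 5/T1 29 > Route 28/T1 24 > Route 19/T1 23 > Route 28/T2 21 > Route 27/T1 16 > Route 3/T2 13 > Route 5/T2 9 > Route 19/T2 4 > Route 27/T2 3.
Route 3/T1 (31): +90 → 260 left.
Fill Route 5 T1 block (100 at 29) → 160 left.
Route 28/T1 (24): +40 → 120 left.
Route 19/T1 (23): +50 → 70 left.
Route 28 T2 at 21: fill all 30 → 40 left.
40 remain; put them into Route 27 T1 at 16.
Total = 31×90 + 29×100 + 24×40 + 23×50 + 21×30 + 16×40 = 9070.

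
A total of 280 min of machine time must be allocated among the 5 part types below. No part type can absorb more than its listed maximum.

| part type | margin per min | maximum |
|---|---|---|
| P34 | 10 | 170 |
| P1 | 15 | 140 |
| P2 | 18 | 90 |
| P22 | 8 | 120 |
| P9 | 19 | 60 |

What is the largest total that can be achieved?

4710

Highest margin per min first: P9 19 > P2 18 > P1 15 > P34 10 > P22 8.
P9: +60 to 60 (cap) — 220 left.
P2: +90 to 90 (cap) — 130 left.
Only 130 left; P1 takes them to reach 130.
Total = 15×130 + 18×90 + 19×60 = 4710.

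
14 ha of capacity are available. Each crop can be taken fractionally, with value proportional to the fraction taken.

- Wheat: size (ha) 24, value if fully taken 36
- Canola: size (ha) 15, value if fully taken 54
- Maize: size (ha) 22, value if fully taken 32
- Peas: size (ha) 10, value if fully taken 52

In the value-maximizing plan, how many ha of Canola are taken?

Rank by value-to-size ratio: Peas 52/10≈5.2, Canola 54/15≈3.6, Wheat 36/24≈1.5, Maize 32/22≈1.45.
Take all of Peas (10 ha, value 52) — 4 ha left.
Only 4 ha remain; take 4/15 of Canola for value 54×4/15 = 14.4.

4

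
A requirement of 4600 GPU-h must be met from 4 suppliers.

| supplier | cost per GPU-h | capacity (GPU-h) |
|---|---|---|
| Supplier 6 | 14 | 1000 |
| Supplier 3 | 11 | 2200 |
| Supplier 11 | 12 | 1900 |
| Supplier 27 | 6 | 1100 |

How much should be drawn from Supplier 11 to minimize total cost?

1300

Cheapest first:
Supplier 27 (6): use full 1100 ; 3500 GPU-h to go.
Take 2200 from Supplier 3 at 11 ; need 1300 more.
Supplier 11 at 12: take 1300 of its 1900 ; requirement met.
Supplier 6: unused.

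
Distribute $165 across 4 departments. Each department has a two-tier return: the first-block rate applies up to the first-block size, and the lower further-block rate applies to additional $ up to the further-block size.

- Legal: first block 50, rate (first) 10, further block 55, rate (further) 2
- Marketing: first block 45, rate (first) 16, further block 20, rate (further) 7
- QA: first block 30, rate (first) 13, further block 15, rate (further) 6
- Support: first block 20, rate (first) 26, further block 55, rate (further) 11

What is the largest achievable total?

2385

Rank every tier by rate: Support/first 26 > Marketing/first 16 > QA/first 13 > Support/second 11 > Legal/first 10 > Marketing/second 7 > QA/second 6 > Legal/second 2.
Support/first (26): +20 → 145 left.
Fill Marketing first block (45 at 16) → 100 left.
QA/first (13): +30 → 70 left.
Fill Support second block (55 at 11) → 15 left.
Legal first at 10: only 15 left, fill 15.
Total = 26×20 + 16×45 + 13×30 + 11×55 + 10×15 = 2385.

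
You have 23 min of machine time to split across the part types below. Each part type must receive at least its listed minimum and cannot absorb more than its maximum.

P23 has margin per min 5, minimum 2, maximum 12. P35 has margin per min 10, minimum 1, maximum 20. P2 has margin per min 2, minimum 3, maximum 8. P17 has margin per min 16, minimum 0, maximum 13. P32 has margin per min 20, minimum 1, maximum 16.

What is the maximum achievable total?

362

Meeting every minimum uses 2+1+3+0+1 = 7 min, leaving 16.
Highest margin per min first: P32 20 > P17 16 > P35 10 > P23 5 > P2 2.
Give P32 15 more to hit its cap of 16 → 1 left.
P17 has room for 13 more but only 1 remain, so it gets 1.
Total = 5×2 + 10×1 + 2×3 + 16×1 + 20×16 = 362.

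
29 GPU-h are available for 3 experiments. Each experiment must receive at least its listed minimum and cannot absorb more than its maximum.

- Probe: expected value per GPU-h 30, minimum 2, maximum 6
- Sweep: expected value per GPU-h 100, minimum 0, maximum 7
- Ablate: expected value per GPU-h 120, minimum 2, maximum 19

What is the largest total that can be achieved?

3070

Meeting every minimum uses 2+0+2 = 4 GPU-h, leaving 25.
Rank by expected value per GPU-h: Ablate 120 > Sweep 100 > Probe 30.
Ablate: +17 to 19 (cap) ; 8 left.
Give Sweep 7 more to hit its cap of 7 ; 1 left.
Only 1 left; Probe takes them to reach 3.
Total = 30×3 + 100×7 + 120×19 = 3070.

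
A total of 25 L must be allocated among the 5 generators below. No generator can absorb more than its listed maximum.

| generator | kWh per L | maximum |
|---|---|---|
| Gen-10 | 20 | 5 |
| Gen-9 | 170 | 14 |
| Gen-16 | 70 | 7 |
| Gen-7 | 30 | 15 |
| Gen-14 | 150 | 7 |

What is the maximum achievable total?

Order the generators by kWh per L: Gen-9 170 > Gen-14 150 > Gen-16 70 > Gen-7 30 > Gen-10 20.
Gen-9 takes 14 to reach its cap of 14 — 11 left.
Gen-14: +7 to 7 (cap) — 4 left.
Gen-16: +4 (room for 7) → 4. Pool exhausted.
Total = 170×14 + 70×4 + 150×7 = 3710.

3710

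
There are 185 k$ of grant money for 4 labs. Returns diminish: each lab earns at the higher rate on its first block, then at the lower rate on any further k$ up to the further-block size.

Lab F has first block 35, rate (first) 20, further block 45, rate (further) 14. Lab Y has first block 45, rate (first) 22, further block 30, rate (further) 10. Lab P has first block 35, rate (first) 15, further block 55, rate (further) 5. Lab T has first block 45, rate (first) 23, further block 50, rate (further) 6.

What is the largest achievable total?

Treat each block as its own option and order by rate: Lab T/tier1 23 > Lab Y/tier1 22 > Lab F/tier1 20 > Lab P/tier1 15 > Lab F/tier2 14 > Lab Y/tier2 10 > Lab T/tier2 6 > Lab P/tier2 5.
Lab T/tier1 (23): +45 → 140 left.
Lab Y tier1 at 22: fill all 45 → 95 left.
Lab F/tier1 (20): +35 → 60 left.
Lab P tier1 at 15: fill all 35 → 25 left.
Lab F tier2 at 14: only 25 left, fill 25.
Total = 23×45 + 22×45 + 20×35 + 15×35 + 14×25 = 3600.

3600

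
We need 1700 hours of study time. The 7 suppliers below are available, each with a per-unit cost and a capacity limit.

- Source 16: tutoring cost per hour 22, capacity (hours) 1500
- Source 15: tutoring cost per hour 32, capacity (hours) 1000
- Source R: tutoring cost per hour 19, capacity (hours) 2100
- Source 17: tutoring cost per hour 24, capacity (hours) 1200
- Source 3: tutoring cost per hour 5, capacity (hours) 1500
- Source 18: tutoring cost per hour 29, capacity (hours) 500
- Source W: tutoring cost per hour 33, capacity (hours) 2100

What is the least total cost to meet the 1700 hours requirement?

11300

Cheapest first:
Take 1500 from Source 3 at 5 → need 200 more.
Source R at 19: take 200 of its 2100 → requirement met.
Source 16, Source 17, Source 18, Source 15, Source W: unused.
Cost = 1500×5 + 200×19 = 11300.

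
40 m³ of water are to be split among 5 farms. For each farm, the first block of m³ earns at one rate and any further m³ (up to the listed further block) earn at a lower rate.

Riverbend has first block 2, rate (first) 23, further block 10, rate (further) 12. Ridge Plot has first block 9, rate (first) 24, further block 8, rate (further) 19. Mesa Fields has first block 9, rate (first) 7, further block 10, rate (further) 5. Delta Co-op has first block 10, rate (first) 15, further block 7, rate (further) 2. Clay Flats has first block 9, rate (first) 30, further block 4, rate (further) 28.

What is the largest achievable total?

916

Treat each block as its own option and order by rate: Clay Flats/T1 30 > Clay Flats/T2 28 > Ridge Plot/T1 24 > Riverbend/T1 23 > Ridge Plot/T2 19 > Delta Co-op/T1 15 > Riverbend/T2 12 > Mesa Fields/T1 7 > Mesa Fields/T2 5 > Delta Co-op/T2 2.
Clay Flats T1 at 30: fill all 9 → 31 left.
Clay Flats T2 at 28: fill all 4 → 27 left.
Fill Ridge Plot T1 block (9 at 24) → 18 left.
Fill Riverbend T1 block (2 at 23) → 16 left.
Ridge Plot T2 at 19: fill all 8 → 8 left.
Delta Co-op T1 at 15: only 8 left, fill 8.
Total = 30×9 + 28×4 + 24×9 + 23×2 + 19×8 + 15×8 = 916.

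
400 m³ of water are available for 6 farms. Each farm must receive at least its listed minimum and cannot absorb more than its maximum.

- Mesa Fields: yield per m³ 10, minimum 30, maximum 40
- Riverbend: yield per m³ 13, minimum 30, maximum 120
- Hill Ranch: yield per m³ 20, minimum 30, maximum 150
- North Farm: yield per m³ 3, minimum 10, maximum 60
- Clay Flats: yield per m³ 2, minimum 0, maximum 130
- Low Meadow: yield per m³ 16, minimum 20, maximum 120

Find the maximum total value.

Meeting every minimum uses 30+30+30+10+0+20 = 120 m³, leaving 280.
Rank by yield per m³: Hill Ranch 20 > Low Meadow 16 > Riverbend 13 > Mesa Fields 10 > North Farm 3 > Clay Flats 2.
Hill Ranch: +120 to 150 (cap) ; 160 left.
Low Meadow: +100 to 120 (cap) ; 60 left.
Riverbend: +60 (room for 90) → 90. Pool exhausted.
Total = 10×30 + 13×90 + 20×150 + 3×10 + 16×120 = 6420.

6420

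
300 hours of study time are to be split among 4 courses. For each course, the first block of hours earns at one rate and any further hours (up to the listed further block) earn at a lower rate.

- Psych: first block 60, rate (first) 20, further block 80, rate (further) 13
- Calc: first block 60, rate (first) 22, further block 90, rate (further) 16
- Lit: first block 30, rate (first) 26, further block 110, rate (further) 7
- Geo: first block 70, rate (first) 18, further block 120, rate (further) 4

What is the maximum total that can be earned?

5840

Rank every tier by rate: Lit/T1 26 > Calc/T1 22 > Psych/T1 20 > Geo/T1 18 > Calc/T2 16 > Psych/T2 13 > Lit/T2 7 > Geo/T2 4.
Fill Lit T1 block (30 at 26) → 270 left.
Fill Calc T1 block (60 at 22) → 210 left.
Fill Psych T1 block (60 at 20) → 150 left.
Fill Geo T1 block (70 at 18) → 80 left.
80 remain; put them into Calc T2 at 16.
Total = 26×30 + 22×60 + 20×60 + 18×70 + 16×80 = 5840.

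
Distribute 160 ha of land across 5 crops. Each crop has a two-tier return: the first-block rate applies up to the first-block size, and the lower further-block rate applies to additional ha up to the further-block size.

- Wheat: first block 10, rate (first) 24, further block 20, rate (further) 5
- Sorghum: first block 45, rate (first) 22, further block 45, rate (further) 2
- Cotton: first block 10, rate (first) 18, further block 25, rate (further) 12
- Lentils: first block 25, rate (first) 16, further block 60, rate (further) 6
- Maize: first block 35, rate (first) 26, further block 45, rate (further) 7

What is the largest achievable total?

Rank every tier by rate: Maize/T1 26 > Wheat/T1 24 > Sorghum/T1 22 > Cotton/T1 18 > Lentils/T1 16 > Cotton/T2 12 > Maize/T2 7 > Lentils/T2 6 > Wheat/T2 5 > Sorghum/T2 2.
Maize T1 at 26: fill all 35 → 125 left.
Wheat/T1 (24): +10 → 115 left.
Sorghum T1 at 22: fill all 45 → 70 left.
Cotton/T1 (18): +10 → 60 left.
Lentils T1 at 16: fill all 25 → 35 left.
Fill Cotton T2 block (25 at 12) → 10 left.
Maize/T2: +10 of 45 at 7; pool empty.
Total = 26×35 + 24×10 + 22×45 + 18×10 + 16×25 + 12×25 + 7×10 = 3090.

3090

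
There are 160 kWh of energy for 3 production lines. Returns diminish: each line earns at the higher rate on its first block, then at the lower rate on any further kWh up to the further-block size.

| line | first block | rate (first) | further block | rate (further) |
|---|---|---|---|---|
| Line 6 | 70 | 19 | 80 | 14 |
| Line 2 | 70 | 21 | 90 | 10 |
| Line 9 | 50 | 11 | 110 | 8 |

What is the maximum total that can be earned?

3080

Order all 6 blocks by rate: Line 2/first 21 > Line 6/first 19 > Line 6/second 14 > Line 9/first 11 > Line 2/second 10 > Line 9/second 8.
Line 2 first at 21: fill all 70 — 90 left.
Fill Line 6 first block (70 at 19) — 20 left.
20 remain; put them into Line 6 second at 14.
Total = 21×70 + 19×70 + 14×20 = 3080.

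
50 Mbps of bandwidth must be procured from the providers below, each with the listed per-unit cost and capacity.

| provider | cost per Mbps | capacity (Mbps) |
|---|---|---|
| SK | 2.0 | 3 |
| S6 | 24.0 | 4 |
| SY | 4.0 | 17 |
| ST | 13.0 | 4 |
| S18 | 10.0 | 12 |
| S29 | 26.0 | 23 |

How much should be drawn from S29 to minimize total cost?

Cheapest first:
SK at 2.0: take all 3 Mbps → 47 still needed.
Take 17 from SY at 4.0 → need 30 more.
S18 (10.0): use full 12 → 18 Mbps to go.
Take 4 from ST at 13.0 → need 14 more.
S6 at 24.0: take all 4 Mbps → 10 still needed.
S29 at 26.0: take 10 of its 23 → requirement met.

10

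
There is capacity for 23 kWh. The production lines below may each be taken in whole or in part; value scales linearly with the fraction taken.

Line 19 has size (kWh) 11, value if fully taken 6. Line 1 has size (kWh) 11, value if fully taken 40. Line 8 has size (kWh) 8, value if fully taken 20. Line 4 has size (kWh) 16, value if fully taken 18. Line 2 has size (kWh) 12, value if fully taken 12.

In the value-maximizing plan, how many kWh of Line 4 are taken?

Rank by value-to-size ratio: Line 1 40/11≈3.64, Line 8 20/8≈2.5, Line 4 18/16≈1.12, Line 2 12/12≈1, Line 19 6/11≈0.545.
Line 1: take in full, 11 kWh for value 40 → 12 left.
Take all of Line 8 (8 kWh, value 20) → 4 kWh left.
Fill the last 4 kWh with part of Line 4: 4/16 of it earns 4.5.

4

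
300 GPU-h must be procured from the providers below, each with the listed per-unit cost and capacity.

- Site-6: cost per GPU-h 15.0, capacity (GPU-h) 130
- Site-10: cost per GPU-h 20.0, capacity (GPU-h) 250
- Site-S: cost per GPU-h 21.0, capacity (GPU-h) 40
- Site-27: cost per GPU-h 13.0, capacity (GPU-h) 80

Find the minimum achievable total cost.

4790

Use providers in increasing cost order.
Site-27 at 13.0: take all 80 GPU-h → 220 still needed.
Site-6 at 15.0: take all 130 GPU-h → 90 still needed.
Site-10 (20.0): take the remaining 90 → done.
Site-S: unused.
Cost = 80×13.0 + 130×15.0 + 90×20.0 = 4790.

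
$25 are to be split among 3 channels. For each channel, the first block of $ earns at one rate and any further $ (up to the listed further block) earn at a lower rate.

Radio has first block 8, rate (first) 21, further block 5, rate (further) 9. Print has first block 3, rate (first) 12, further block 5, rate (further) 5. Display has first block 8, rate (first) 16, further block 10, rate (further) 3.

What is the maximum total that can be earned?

382

Order all 6 blocks by rate: Radio/first 21 > Display/first 16 > Print/first 12 > Radio/second 9 > Print/second 5 > Display/second 3.
Fill Radio first block (8 at 21) → 17 left.
Display first at 16: fill all 8 → 9 left.
Fill Print first block (3 at 12) → 6 left.
Radio/second (9): +5 → 1 left.
Print second at 5: only 1 left, fill 1.
Total = 21×8 + 16×8 + 12×3 + 9×5 + 5×1 = 382.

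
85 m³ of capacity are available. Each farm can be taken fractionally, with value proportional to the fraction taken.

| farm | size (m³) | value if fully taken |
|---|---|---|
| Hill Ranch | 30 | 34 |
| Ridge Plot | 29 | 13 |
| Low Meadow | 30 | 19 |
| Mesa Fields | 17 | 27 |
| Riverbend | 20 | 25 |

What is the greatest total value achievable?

97.4

Best value per unit of size first: Mesa Fields 27/17≈1.59, Riverbend 25/20≈1.25, Hill Ranch 34/30≈1.13, Low Meadow 19/30≈0.633, Ridge Plot 13/29≈0.448.
Take all of Mesa Fields (17 m³, value 27) — 68 m³ left.
Take all of Riverbend (20 m³, value 25) — 48 m³ left.
Take all of Hill Ranch (30 m³, value 34) — 18 m³ left.
Only 18 m³ remain; take 18/30 of Low Meadow for value 19×18/30 = 11.4.
Total value = 97.4.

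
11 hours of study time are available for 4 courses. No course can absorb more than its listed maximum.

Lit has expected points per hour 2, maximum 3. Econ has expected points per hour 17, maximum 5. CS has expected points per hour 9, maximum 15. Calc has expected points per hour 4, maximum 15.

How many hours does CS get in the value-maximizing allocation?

Highest expected points per hour first: Econ 17 > CS 9 > Calc 4 > Lit 2.
Econ: +5 to 5 (cap) ; 6 left.
CS has room for 15 but only 6 remain, so it gets 6.

6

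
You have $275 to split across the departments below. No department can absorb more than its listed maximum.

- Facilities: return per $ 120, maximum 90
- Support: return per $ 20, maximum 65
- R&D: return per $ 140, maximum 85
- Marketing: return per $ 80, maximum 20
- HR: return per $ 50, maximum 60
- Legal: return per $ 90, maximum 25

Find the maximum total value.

29300

Order the departments by return per $: R&D 140 > Facilities 120 > Legal 90 > Marketing 80 > HR 50 > Support 20.
R&D takes 85 to reach its cap of 85 → 190 left.
Facilities takes 90 to reach its cap of 90 → 100 left.
Legal takes 25 to reach its cap of 25 → 75 left.
Give Marketing 20 to hit its cap of 20 → 55 left.
HR has room for 60 but only 55 remain, so it gets 55.
Total = 120×90 + 140×85 + 80×20 + 50×55 + 90×25 = 29300.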